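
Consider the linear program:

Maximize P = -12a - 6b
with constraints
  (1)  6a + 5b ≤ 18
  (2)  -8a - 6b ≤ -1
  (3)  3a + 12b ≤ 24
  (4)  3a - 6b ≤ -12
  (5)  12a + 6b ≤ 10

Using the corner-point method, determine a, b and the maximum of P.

Vertices and P = -12a - 6b:
  (-22/13, 63/26) → P = 75/13
  (-1, 3/2) → P = 3
  (-4/21, 43/21) → P = -10
  (-2/15, 29/15) → P = -10

The binding constraints are -8a - 6b = -1 and 3a + 12b = 24.
Solving simultaneously gives a = -22/13, b = 63/26.

a = -22/13, b = 63/26, maximum P = 75/13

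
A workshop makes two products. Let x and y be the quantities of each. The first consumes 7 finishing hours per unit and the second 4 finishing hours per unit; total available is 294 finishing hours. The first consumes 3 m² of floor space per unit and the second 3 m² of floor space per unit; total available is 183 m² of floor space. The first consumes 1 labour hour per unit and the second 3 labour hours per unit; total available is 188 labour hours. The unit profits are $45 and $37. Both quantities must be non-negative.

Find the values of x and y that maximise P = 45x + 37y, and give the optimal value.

x = 50/3, y = 133/3, maximum P = 7171/3

Extreme points and P = 45x + 37y:
  (0, 0) → P = 0
  (0, 61) → P = 2257
  (42, 0) → P = 1890
  (50/3, 133/3) → P = 7171/3

The optimum lies where 7x + 4y = 294 and 3x + 3y = 183.
Solving simultaneously gives x = 50/3, y = 133/3.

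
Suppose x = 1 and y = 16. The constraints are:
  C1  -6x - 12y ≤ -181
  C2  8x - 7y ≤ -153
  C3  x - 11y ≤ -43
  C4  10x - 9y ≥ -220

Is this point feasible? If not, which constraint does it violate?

Constraint C2: 8x - 7y = -104, which is not ≤ -153. All other constraints are satisfied.

not feasible — violates C2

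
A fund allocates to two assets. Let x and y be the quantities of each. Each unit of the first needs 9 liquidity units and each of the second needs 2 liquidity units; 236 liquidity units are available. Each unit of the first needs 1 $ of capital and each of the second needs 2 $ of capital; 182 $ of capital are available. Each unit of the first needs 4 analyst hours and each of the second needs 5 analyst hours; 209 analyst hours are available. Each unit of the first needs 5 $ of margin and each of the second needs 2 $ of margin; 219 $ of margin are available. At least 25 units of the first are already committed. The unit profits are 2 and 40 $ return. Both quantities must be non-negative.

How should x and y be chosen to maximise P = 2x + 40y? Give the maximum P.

Vertices and P = 2x + 40y:
  (236/9, 0) → P = 472/9
  (25, 0) → P = 50
  (25, 11/2) → P = 270

x = 25, y = 11/2, maximum P = 270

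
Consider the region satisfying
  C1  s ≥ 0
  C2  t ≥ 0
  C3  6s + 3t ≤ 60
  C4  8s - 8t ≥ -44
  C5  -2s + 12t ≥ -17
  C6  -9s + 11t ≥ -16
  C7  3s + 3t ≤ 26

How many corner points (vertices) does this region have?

Of the 21 pairwise boundary intersections, those satisfying every inequality are:
  (0, 0)
  (0, 11/2)
  (16/9, 0)
  (19/12, 85/12)
  (167/30, 31/10)

5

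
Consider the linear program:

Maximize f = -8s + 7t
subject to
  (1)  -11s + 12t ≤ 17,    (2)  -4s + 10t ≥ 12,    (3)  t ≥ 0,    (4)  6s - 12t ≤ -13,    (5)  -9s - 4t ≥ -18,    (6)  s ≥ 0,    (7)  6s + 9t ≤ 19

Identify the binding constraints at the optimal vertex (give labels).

Corner points and f = -8s + 7t:
  (0, 17/12) → f = 119/12
  (25/57, 311/171) → f = 83/9
  (0, 6/5) → f = 42/5
  (41/48, 37/24) → f = 95/24

The maximum is at (0, 17/12). Substituting into each constraint, equality holds for (1) and (6); the remaining constraints have slack.

(1) and (6)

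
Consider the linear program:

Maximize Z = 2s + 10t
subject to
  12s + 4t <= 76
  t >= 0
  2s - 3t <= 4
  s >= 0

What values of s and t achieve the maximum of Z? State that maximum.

s = 0, t = 19, maximum Z = 190

Corner points and Z = 2s + 10t:
  (61/11, 26/11) → Z = 382/11
  (0, 19) → Z = 190
  (2, 0) → Z = 4
  (0, 0) → Z = 0

At the optimal vertex, 12s + 4t = 76 and s = 0.
Solving simultaneously gives s = 0, t = 19.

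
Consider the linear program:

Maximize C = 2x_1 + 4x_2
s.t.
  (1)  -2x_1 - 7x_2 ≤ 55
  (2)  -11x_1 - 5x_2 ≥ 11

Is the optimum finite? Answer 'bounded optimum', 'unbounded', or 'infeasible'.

unbounded

From the feasible point (198/67, -583/67), moving in the direction (-5, 11) keeps every constraint satisfied while C increases without bound.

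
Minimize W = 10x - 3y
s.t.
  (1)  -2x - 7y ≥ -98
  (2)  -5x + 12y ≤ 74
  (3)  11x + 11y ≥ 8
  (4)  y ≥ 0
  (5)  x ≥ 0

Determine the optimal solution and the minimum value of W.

x = 0, y = 37/6, minimum W = -37/2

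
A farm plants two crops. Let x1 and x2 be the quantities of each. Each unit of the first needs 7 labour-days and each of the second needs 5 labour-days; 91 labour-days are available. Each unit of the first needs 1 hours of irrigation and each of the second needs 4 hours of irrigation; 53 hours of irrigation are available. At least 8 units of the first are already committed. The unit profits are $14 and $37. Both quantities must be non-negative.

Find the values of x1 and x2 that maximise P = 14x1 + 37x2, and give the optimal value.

Feasible corners and P = 14x1 + 37x2:
  (13, 0) → P = 182
  (8, 0) → P = 112
  (8, 7) → P = 371

The optimum lies where 7x1 + 5x2 = 91 and x1 = 8.
Solving simultaneously gives x1 = 8, x2 = 7.

x1 = 8, x2 = 7, maximum P = 371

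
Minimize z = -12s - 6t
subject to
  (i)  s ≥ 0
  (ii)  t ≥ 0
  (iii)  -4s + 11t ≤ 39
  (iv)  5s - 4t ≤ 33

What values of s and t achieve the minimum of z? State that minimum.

Corner points and z = -12s - 6t:
  (0, 0) → z = 0
  (0, 39/11) → z = -234/11
  (33/5, 0) → z = -396/5
  (173/13, 109/13) → z = -210

s = 173/13, t = 109/13, minimum z = -210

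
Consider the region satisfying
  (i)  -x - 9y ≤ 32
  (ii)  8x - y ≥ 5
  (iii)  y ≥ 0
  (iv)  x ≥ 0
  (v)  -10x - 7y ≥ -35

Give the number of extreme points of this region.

Pairwise boundary intersections that survive every other constraint:
  (5/8, 0)
  (35/33, 115/33)
  (7/2, 0)

3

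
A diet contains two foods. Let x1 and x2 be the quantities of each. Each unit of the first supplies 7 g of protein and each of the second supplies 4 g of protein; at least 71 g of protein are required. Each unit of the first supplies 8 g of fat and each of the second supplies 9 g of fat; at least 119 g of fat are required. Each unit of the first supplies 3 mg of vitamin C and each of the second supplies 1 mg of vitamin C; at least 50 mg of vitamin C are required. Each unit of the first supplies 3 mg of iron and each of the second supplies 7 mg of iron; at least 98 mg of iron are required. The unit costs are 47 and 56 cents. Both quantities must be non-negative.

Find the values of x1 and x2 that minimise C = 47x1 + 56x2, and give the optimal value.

Vertices and C = 47x1 + 56x2:
  (0, 50) → C = 2800
  (98/3, 0) → C = 4606/3
  (14, 8) → C = 1106
The feasible region is unbounded (it extends along (0, 1), (1, 0)), but C strictly increases along every unbounded feasible direction, so there is no improving ray and the minimum is attained at a vertex.

The optimum lies where 3x1 + x2 = 50 and 3x1 + 7x2 = 98.
Solving simultaneously gives x1 = 14, x2 = 8.

x1 = 14, x2 = 8, minimum C = 1106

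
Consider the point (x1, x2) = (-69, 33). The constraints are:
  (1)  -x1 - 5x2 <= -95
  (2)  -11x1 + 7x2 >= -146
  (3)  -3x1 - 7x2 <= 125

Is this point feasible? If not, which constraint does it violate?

(1): -96 ≤ -95 ✓
(2): 990 ≥ -146 ✓
(3): -24 ≤ 125 ✓

feasible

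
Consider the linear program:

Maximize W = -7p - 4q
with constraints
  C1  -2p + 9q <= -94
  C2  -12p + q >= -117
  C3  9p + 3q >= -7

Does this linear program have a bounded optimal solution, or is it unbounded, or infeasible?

Vertices and W = -7p - 4q:
  (959/106, -447/53) → W = -3137/106
  (73/29, -860/87) → W = 1907/87
  (344/45, -379/15) → W = 428/9
The feasible region has finitely many vertices and no improving ray; the maximum is 428/9 at (344/45, -379/15).

bounded optimum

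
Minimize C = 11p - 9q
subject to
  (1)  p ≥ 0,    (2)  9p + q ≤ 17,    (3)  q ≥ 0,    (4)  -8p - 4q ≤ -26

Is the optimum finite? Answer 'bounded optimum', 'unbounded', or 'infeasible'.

bounded optimum

Vertices and C = 11p - 9q:
  (0, 17) → C = -153
  (0, 13/2) → C = -117/2
  (3/2, 7/2) → C = -15
The feasible region has finitely many vertices and no improving ray; the minimum is -153 at (0, 17).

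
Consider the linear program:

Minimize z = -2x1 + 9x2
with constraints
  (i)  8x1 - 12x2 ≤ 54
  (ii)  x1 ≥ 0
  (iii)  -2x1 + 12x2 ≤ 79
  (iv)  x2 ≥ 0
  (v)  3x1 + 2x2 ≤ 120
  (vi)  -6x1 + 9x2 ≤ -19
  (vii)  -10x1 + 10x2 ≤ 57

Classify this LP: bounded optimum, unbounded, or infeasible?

Vertices and z = -2x1 + 9x2:
  (133/6, 185/18) → z = 289/6
  (27/4, 0) → z = -27/2
  (313/18, 256/27) → z = 455/9
  (19/6, 0) → z = -19/3
The feasible region has finitely many vertices and no improving ray; the minimum is -27/2 at (27/4, 0).

bounded optimum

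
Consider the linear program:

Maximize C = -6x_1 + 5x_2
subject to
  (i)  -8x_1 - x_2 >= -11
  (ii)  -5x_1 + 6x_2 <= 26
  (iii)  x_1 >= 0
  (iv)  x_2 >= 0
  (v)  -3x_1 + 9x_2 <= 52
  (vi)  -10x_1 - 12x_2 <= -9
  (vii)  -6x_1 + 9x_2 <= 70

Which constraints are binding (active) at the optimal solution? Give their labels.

(ii) and (iii)

Feasible corners and C = -6x_1 + 5x_2:
  (40/53, 263/53) → C = 1075/53
  (11/8, 0) → C = -33/4
  (0, 13/3) → C = 65/3
  (0, 3/4) → C = 15/4
  (9/10, 0) → C = -27/5

The maximum is at (0, 13/3). Substituting into each constraint, equality holds for (ii) and (iii); the remaining constraints have slack.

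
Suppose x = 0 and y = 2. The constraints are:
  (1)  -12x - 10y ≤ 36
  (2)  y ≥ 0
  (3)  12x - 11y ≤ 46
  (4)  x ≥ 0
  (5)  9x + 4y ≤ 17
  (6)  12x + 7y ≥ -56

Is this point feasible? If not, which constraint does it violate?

feasible

(1): -20 ≤ 36 ✓
(2): 2 ≥ 0 ✓
(3): -22 ≤ 46 ✓
(4): 0 ≥ 0 ✓
(5): 8 ≤ 17 ✓
(6): 14 ≥ -56 ✓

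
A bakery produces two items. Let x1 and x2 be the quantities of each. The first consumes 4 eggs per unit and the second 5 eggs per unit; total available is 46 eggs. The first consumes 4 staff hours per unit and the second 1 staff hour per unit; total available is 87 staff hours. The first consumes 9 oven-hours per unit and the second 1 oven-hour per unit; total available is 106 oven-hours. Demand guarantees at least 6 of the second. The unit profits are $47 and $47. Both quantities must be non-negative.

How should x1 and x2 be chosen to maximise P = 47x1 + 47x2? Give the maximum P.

Feasible corners and P = 47x1 + 47x2:
  (0, 46/5) → P = 2162/5
  (0, 6) → P = 282
  (4, 6) → P = 470

The optimum lies where 4x1 + 5x2 = 46 and x2 = 6.
Solving simultaneously gives x1 = 4, x2 = 6.

x1 = 4, x2 = 6, maximum P = 470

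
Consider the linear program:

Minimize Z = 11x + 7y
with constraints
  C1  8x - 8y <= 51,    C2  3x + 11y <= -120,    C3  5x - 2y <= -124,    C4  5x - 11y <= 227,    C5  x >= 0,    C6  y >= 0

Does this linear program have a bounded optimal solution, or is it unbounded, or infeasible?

The boundaries 3x + 11y = -120 and y = 0 meet at (-40, 0), but that point violates x ≥ 0. Every candidate vertex is excluded by some other constraint, so the feasible region is empty.

infeasible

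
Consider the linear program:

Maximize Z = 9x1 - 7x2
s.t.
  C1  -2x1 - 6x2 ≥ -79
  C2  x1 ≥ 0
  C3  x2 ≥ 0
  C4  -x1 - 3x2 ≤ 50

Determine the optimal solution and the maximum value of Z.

Corner points and Z = 9x1 - 7x2:
  (0, 79/6) → Z = -553/6
  (79/2, 0) → Z = 711/2
  (0, 0) → Z = 0

The binding constraints are -2x1 - 6x2 = -79 and x2 = 0.
Solving simultaneously gives x1 = 79/2, x2 = 0.

x1 = 79/2, x2 = 0, maximum Z = 711/2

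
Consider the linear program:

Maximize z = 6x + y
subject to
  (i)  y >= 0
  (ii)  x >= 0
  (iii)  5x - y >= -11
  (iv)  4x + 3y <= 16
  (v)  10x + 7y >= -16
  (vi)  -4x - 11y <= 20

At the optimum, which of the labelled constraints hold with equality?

Extreme points and z = 6x + y:
  (0, 0) → z = 0
  (4, 0) → z = 24
  (0, 16/3) → z = 16/3

The maximum is at (4, 0). Substituting into each constraint, equality holds for (i) and (iv); the remaining constraints have slack.

(i) and (iv)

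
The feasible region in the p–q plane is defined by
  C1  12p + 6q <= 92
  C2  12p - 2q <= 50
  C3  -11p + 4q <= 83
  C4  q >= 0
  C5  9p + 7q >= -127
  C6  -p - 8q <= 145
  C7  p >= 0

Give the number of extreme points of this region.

4

The feasible vertices (each the meet of two boundaries and inside every other half-plane) are:
  (121/24, 21/4)
  (0, 46/3)
  (25/6, 0)
  (0, 0)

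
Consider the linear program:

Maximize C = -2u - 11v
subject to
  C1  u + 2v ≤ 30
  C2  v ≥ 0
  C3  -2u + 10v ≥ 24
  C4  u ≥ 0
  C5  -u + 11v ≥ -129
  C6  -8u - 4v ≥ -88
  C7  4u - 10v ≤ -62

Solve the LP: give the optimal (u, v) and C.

Vertices and C = -2u - 11v:
  (0, 15) → C = -165
  (14/3, 38/3) → C = -446/3
  (0, 31/5) → C = -341/5
  (79/12, 53/6) → C = -331/3

The binding constraints are u = 0 and 4u - 10v = -62.
Solving simultaneously gives u = 0, v = 31/5.

u = 0, v = 31/5, maximum C = -341/5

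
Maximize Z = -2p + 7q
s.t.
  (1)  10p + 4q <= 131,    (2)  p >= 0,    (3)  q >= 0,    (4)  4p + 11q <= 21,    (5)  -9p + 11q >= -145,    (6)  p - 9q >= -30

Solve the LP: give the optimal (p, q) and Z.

Feasible corners and Z = -2p + 7q:
  (0, 0) → Z = 0
  (0, 21/11) → Z = 147/11
  (21/4, 0) → Z = -21/2

p = 0, q = 21/11, maximum Z = 147/11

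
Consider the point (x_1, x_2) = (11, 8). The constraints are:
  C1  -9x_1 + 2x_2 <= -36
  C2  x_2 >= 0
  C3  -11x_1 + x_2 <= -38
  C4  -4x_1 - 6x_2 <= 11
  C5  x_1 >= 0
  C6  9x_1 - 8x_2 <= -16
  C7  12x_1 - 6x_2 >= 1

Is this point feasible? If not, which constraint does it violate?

Constraint C6: 9x_1 - 8x_2 = 35, which is not ≤ -16. All other constraints are satisfied.

not feasible — violates C6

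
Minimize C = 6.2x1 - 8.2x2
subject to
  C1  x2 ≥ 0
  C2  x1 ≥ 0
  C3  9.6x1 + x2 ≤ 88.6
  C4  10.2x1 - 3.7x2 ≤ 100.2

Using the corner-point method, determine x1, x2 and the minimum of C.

x1 = 0, x2 = 88.6, minimum C = -726.52

Vertices and C = 6.2x1 - 8.2x2:
  (0, 0) → C = 0
  (443/48, 0) → C = 13733/240
  (0, 443/5) → C = -18163/25

The optimum lies where x1 = 0 and 9.6x1 + x2 = 88.6.
Solving simultaneously gives x1 = 0, x2 = 443/5.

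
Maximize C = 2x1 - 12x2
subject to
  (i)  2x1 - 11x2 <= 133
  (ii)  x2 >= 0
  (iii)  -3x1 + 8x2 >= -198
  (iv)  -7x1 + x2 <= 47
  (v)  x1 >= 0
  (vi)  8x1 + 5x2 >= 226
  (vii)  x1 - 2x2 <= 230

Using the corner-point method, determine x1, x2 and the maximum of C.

x1 = 66, x2 = 0, maximum C = 132

Vertices and C = 2x1 - 12x2:
  (66, 0) → C = 132
  (113/4, 0) → C = 113/2
  (722, 246) → C = -1508
  (0, 47) → C = -564
  (0, 226/5) → C = -2712/5
The feasible region is unbounded (it extends along (2, 1), (1, 7)), but C strictly decreases along every unbounded feasible direction, so there is no improving ray and the maximum is attained at a vertex.

At the optimal vertex, x2 = 0 and -3x1 + 8x2 = -198.
Solving simultaneously gives x1 = 66, x2 = 0.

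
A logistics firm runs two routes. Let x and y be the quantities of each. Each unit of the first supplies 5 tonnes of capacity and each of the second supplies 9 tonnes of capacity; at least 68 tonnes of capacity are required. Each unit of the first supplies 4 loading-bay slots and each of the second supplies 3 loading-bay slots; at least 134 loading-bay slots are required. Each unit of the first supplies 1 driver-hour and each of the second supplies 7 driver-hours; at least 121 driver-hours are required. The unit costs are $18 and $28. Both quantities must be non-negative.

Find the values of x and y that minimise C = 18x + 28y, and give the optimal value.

Vertices and C = 18x + 28y:
  (0, 134/3) → C = 3752/3
  (121, 0) → C = 2178
  (23, 14) → C = 806
The feasible region is unbounded (it extends along (0, 1), (1, 0)), but C strictly increases along every unbounded feasible direction, so there is no improving ray and the minimum is attained at a vertex.

At the optimal vertex, 4x + 3y = 134 and x + 7y = 121.
Solving simultaneously gives x = 23, y = 14.

x = 23, y = 14, minimum C = 806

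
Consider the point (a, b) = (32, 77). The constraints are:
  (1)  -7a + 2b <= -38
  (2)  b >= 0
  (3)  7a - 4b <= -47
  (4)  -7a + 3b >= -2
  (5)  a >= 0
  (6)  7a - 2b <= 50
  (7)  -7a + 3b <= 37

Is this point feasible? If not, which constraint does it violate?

not feasible — violates (6)

Constraint (6): 7a - 2b = 70, which is not ≤ 50. All other constraints are satisfied.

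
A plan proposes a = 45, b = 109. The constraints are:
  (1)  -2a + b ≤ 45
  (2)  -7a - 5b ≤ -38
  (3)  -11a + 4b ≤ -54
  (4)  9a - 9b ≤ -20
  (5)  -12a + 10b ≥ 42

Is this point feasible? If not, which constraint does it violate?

feasible

(1): 19 ≤ 45 ✓
(2): -860 ≤ -38 ✓
(3): -59 ≤ -54 ✓
(4): -576 ≤ -20 ✓
(5): 550 ≥ 42 ✓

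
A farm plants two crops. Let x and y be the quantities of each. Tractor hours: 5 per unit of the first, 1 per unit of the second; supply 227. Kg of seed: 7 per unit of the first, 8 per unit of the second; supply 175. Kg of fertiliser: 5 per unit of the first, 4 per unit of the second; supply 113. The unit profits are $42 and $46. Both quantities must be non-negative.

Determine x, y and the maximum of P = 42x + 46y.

Vertices and P = 42x + 46y:
  (0, 0) → P = 0
  (0, 175/8) → P = 4025/4
  (113/5, 0) → P = 4746/5
  (17, 7) → P = 1036

The binding constraints are 7x + 8y = 175 and 5x + 4y = 113.
Solving simultaneously gives x = 17, y = 7.

x = 17, y = 7, maximum P = 1036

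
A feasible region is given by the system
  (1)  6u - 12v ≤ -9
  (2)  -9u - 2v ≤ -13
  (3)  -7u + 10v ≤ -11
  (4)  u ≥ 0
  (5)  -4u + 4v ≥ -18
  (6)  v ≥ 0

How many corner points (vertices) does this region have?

3

Pairwise boundary intersections that survive every other constraint:
  (37/4, 43/8)
  (21/2, 6)
  (34/3, 41/6)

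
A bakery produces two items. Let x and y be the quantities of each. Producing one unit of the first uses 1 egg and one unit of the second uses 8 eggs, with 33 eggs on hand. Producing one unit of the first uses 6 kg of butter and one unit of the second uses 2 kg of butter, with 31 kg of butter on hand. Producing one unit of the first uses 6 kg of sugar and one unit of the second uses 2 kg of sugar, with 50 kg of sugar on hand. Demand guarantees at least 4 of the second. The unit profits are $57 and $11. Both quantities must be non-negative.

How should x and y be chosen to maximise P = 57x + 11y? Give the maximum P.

x = 1, y = 4, maximum P = 101

Feasible corners and P = 57x + 11y:
  (0, 33/8) → P = 363/8
  (0, 4) → P = 44
  (1, 4) → P = 101

The optimum lies where x + 8y = 33 and y = 4.
Solving simultaneously gives x = 1, y = 4.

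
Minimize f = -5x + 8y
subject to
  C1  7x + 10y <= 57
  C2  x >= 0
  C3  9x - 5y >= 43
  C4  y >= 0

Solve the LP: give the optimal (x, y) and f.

x = 57/7, y = 0, minimum f = -285/7

Vertices and f = -5x + 8y:
  (143/25, 212/125) → f = -1879/125
  (57/7, 0) → f = -285/7
  (43/9, 0) → f = -215/9

The binding constraints are 7x + 10y = 57 and y = 0.
Solving simultaneously gives x = 57/7, y = 0.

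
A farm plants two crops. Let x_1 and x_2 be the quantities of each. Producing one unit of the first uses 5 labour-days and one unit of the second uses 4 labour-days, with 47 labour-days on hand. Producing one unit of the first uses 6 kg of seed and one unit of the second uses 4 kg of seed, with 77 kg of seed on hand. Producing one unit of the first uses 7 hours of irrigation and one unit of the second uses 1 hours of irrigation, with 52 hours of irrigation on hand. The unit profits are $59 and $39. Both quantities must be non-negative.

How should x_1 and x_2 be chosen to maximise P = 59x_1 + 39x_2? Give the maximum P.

Vertices and P = 59x_1 + 39x_2:
  (0, 0) → P = 0
  (0, 47/4) → P = 1833/4
  (52/7, 0) → P = 3068/7
  (7, 3) → P = 530

The optimum lies where 5x_1 + 4x_2 = 47 and 7x_1 + x_2 = 52.
Solving simultaneously gives x_1 = 7, x_2 = 3.

x_1 = 7, x_2 = 3, maximum P = 530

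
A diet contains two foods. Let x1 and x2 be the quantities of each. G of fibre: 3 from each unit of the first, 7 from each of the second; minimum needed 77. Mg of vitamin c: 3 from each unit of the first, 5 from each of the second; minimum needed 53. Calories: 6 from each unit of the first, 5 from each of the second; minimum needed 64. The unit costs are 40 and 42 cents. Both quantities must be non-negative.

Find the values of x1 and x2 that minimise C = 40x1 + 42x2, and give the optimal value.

Extreme points and C = 40x1 + 42x2:
  (0, 64/5) → C = 2688/5
  (77/3, 0) → C = 3080/3
  (7/3, 10) → C = 1540/3
The feasible region is unbounded (it extends along (0, 1), (1, 0)), but C strictly increases along every unbounded feasible direction, so there is no improving ray and the minimum is attained at a vertex.

x1 = 7/3, x2 = 10, minimum C = 1540/3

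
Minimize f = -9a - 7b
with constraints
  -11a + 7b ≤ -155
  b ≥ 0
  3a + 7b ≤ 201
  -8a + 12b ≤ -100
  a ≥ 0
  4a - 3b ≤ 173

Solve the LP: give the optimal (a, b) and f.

Corner points and f = -9a - 7b:
  (155/11, 0) → f = -1395/11
  (290/19, 35/19) → f = -2855/19
  (173/4, 0) → f = -1557/4
  (778/23, 327/23) → f = -9291/23
  (1814/37, 285/37) → f = -18321/37

a = 1814/37, b = 285/37, minimum f = -18321/37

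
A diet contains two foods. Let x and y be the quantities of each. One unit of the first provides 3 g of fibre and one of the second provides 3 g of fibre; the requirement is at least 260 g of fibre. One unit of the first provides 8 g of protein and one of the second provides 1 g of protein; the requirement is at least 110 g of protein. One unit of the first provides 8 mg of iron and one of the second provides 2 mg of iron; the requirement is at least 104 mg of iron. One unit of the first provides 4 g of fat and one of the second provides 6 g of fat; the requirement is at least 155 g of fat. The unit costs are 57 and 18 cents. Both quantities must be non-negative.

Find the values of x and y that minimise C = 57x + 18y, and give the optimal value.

x = 10/3, y = 250/3, minimum C = 1690

Extreme points and C = 57x + 18y:
  (0, 110) → C = 1980
  (260/3, 0) → C = 4940
  (10/3, 250/3) → C = 1690
The feasible region is unbounded (it extends along (0, 1), (1, 0)), but C strictly increases along every unbounded feasible direction, so there is no improving ray and the minimum is attained at a vertex.

The optimum lies where 3x + 3y = 260 and 8x + y = 110.
Solving simultaneously gives x = 10/3, y = 250/3.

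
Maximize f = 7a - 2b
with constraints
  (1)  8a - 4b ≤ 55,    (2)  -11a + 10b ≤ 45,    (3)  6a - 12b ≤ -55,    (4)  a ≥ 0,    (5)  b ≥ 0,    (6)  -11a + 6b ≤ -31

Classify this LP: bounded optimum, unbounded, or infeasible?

bounded optimum

Corner points and f = 7a - 2b:
  (365/18, 965/36) → f = 265/3
  (110/9, 385/36) → f = 385/6
  (145/11, 19) → f = 597/11
  (117/16, 791/96) → f = 833/24
The feasible region has finitely many vertices and no improving ray; the maximum is 265/3 at (365/18, 965/36).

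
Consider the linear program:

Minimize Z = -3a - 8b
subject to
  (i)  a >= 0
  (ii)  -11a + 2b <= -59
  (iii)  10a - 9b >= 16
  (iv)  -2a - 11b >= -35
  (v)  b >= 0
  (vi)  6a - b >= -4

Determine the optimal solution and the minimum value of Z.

a = 35/2, b = 0, minimum Z = -105/2

Feasible corners and Z = -3a - 8b:
  (719/125, 267/125) → Z = -4293/125
  (59/11, 0) → Z = -177/11
  (35/2, 0) → Z = -105/2

At the optimal vertex, -2a - 11b = -35 and b = 0.
Solving simultaneously gives a = 35/2, b = 0.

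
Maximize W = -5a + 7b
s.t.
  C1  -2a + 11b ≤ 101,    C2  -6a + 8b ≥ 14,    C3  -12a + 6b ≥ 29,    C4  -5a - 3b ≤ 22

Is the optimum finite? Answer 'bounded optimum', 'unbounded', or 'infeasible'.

Extreme points and W = -5a + 7b:
  (287/120, 577/60) → W = 6643/120
  (-545/61, 461/61) → W = 5952/61
  (-37/15, -1/10) → W = 349/30
  (-109/29, -31/29) → W = 328/29
The feasible region has finitely many vertices and no improving ray; the maximum is 5952/61 at (-545/61, 461/61).

bounded optimum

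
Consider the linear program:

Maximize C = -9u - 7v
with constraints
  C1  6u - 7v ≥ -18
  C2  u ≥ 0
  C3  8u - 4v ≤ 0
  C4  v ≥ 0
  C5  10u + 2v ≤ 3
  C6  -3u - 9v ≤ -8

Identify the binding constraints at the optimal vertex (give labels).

Corner points and C = -9u - 7v:
  (0, 3/2) → C = -21/2
  (0, 8/9) → C = -56/9
  (11/84, 71/84) → C = -149/21

The maximum is at (0, 8/9). Substituting into each constraint, equality holds for C2 and C6; the remaining constraints have slack.

C2 and C6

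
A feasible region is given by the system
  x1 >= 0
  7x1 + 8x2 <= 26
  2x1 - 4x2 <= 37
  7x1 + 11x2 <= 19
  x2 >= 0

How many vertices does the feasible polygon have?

Of the 10 pairwise boundary intersections, those satisfying every inequality are:
  (0, 19/11)
  (0, 0)
  (19/7, 0)

3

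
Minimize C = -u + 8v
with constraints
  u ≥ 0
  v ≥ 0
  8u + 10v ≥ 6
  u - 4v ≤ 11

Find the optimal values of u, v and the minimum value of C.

The feasible region is unbounded (it extends along (0, 1), (4, 1)), but C strictly increases along every unbounded feasible direction, so there is no improving ray and the minimum is attained at a vertex.

The optimum lies where v = 0 and u - 4v = 11.
Solving simultaneously gives u = 11, v = 0.

u = 11, v = 0, minimum C = -11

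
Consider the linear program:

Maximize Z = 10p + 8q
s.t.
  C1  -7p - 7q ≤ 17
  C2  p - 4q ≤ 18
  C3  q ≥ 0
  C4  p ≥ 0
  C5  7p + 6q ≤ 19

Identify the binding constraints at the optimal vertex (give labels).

C3 and C5

Feasible corners and Z = 10p + 8q:
  (0, 0) → Z = 0
  (19/7, 0) → Z = 190/7
  (0, 19/6) → Z = 76/3

The maximum is at (19/7, 0). Substituting into each constraint, equality holds for C3 and C5; the remaining constraints have slack.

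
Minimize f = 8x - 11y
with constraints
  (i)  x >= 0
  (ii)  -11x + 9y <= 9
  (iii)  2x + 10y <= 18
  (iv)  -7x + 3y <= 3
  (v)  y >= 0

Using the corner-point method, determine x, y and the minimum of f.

Feasible corners and f = 8x - 11y:
  (0, 1) → f = -11
  (0, 0) → f = 0
  (9/16, 27/16) → f = -225/16
  (9, 0) → f = 72

x = 9/16, y = 27/16, minimum f = -225/16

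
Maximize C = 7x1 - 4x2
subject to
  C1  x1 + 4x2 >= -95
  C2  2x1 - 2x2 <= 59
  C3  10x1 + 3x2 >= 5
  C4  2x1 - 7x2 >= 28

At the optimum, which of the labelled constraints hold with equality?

Corner points and C = 7x1 - 4x2:
  (187/26, -290/13) → C = 3629/26
  (357/10, 31/5) → C = 2251/10
  (119/76, -135/38) → C = 1913/76

The maximum is at (357/10, 31/5). Substituting into each constraint, equality holds for C2 and C4; the remaining constraints have slack.

C2 and C4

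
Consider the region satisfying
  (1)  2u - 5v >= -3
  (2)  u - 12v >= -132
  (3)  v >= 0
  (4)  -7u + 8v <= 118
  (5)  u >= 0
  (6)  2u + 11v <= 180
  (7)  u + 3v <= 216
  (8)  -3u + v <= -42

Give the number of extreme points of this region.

Pairwise boundary intersections that survive every other constraint:
  (867/32, 183/16)
  (213/13, 93/13)
  (90, 0)
  (14, 0)

4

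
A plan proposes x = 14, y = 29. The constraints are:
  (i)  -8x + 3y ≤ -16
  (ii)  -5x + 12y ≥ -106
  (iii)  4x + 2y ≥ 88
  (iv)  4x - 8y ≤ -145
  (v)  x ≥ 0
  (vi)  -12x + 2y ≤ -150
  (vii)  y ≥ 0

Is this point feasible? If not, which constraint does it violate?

not feasible — violates (vi)

Constraint (vi): -12x + 2y = -110, which is not ≤ -150. All other constraints are satisfied.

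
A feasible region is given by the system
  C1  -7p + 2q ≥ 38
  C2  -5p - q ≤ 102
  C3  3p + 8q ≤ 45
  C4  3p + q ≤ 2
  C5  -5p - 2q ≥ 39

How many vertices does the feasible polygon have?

Pairwise boundary intersections that survive every other constraint:
  (-242/17, -524/17)
  (-77/12, -83/24)
  (-861/37, 531/37)
  (-201/17, 171/17)

4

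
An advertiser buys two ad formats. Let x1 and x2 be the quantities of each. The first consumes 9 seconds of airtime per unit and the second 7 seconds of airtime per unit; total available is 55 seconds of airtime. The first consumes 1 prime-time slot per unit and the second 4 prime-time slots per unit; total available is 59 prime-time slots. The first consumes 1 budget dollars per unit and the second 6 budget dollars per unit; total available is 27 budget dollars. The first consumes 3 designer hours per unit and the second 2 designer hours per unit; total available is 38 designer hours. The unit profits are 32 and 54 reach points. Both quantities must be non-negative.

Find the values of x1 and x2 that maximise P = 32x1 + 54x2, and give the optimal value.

Extreme points and P = 32x1 + 54x2:
  (0, 0) → P = 0
  (0, 9/2) → P = 243
  (55/9, 0) → P = 1760/9
  (3, 4) → P = 312

The binding constraints are 9x1 + 7x2 = 55 and x1 + 6x2 = 27.
Solving simultaneously gives x1 = 3, x2 = 4.

x1 = 3, x2 = 4, maximum P = 312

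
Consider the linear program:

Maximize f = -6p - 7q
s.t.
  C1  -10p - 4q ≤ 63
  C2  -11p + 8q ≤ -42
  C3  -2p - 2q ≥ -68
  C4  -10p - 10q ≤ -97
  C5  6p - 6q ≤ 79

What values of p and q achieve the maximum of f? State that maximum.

p = 343/30, q = -26/15, maximum f = -847/15

Vertices and f = -6p - 7q:
  (314/19, 332/19) → f = -4208/19
  (598/95, 647/190) → f = -2341/38
  (283/12, 125/12) → f = -2573/12
  (343/30, -26/15) → f = -847/15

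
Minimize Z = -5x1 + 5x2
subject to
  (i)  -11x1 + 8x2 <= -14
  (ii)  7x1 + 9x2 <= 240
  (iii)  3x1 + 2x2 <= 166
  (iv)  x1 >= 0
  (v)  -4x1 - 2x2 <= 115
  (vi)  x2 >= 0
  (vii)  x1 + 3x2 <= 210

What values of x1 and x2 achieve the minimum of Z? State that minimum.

x1 = 240/7, x2 = 0, minimum Z = -1200/7

Extreme points and Z = -5x1 + 5x2:
  (66/5, 82/5) → Z = 16
  (14/11, 0) → Z = -70/11
  (240/7, 0) → Z = -1200/7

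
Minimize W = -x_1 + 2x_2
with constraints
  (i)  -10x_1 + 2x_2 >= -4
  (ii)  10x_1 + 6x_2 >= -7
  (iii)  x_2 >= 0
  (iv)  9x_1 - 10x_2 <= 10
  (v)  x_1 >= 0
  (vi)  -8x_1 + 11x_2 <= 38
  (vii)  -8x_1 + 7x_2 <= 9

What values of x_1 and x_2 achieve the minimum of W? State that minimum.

Vertices and W = -x_1 + 2x_2:
  (2/5, 0) → W = -2/5
  (23/27, 61/27) → W = 11/3
  (0, 0) → W = 0
  (0, 9/7) → W = 18/7

x_1 = 2/5, x_2 = 0, minimum W = -2/5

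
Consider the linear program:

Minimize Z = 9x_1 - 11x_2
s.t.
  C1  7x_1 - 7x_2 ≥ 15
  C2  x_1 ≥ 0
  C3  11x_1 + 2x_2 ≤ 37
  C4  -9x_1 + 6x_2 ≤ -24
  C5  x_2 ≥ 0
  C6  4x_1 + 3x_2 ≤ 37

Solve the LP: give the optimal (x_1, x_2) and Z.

Corner points and Z = 9x_1 - 11x_2:
  (45/14, 23/28) → Z = 557/28
  (37/11, 0) → Z = 333/11
  (8/3, 0) → Z = 24

The binding constraints are 11x_1 + 2x_2 = 37 and -9x_1 + 6x_2 = -24.
Solving simultaneously gives x_1 = 45/14, x_2 = 23/28.

x_1 = 45/14, x_2 = 23/28, minimum Z = 557/28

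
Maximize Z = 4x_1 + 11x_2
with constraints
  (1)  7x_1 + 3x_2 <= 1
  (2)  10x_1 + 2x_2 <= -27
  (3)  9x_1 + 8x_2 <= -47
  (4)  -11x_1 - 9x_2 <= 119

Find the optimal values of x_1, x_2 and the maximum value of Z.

x_1 = -529/7, x_2 = 554/7, maximum Z = 3978/7

Extreme points and Z = 4x_1 + 11x_2:
  (-61/31, -227/62) → Z = -2985/62
  (-5/68, -893/68) → Z = -579/4
  (-529/7, 554/7) → Z = 3978/7

The optimum lies where 9x_1 + 8x_2 = -47 and -11x_1 - 9x_2 = 119.
Solving simultaneously gives x_1 = -529/7, x_2 = 554/7.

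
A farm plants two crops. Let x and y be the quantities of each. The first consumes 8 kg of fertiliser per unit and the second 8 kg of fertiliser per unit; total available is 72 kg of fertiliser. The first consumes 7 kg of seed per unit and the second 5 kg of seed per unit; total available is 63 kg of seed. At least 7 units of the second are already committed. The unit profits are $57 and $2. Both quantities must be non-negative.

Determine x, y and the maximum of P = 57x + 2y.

Extreme points and P = 57x + 2y:
  (0, 9) → P = 18
  (0, 7) → P = 14
  (2, 7) → P = 128

The optimum lies where 8x + 8y = 72 and y = 7.
Solving simultaneously gives x = 2, y = 7.

x = 2, y = 7, maximum P = 128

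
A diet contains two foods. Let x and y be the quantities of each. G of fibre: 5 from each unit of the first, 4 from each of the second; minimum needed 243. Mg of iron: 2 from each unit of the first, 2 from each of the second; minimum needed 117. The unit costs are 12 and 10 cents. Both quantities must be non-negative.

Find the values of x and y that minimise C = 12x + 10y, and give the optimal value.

Extreme points and C = 12x + 10y:
  (0, 243/4) → C = 1215/2
  (117/2, 0) → C = 702
  (9, 99/2) → C = 603
The feasible region is unbounded (it extends along (0, 1), (1, 0)), but C strictly increases along every unbounded feasible direction, so there is no improving ray and the minimum is attained at a vertex.

The optimum lies where 5x + 4y = 243 and 2x + 2y = 117.
Solving simultaneously gives x = 9, y = 99/2.

x = 9, y = 99/2, minimum C = 603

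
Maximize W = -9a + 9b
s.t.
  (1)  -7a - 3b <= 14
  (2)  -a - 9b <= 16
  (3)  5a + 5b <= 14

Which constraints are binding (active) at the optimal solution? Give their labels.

(1) and (3)

Extreme points and W = -9a + 9b:
  (-13/10, -49/30) → W = -3
  (-28/5, 42/5) → W = 126
  (103/20, -47/20) → W = -135/2

The maximum is at (-28/5, 42/5). Substituting into each constraint, equality holds for (1) and (3); the remaining constraints have slack.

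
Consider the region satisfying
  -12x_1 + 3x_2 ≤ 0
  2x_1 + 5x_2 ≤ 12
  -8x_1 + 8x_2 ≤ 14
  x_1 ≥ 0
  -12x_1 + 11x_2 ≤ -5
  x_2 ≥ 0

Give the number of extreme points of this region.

3

Of the 15 pairwise boundary intersections, those satisfying every inequality are:
  (157/82, 67/41)
  (6, 0)
  (5/12, 0)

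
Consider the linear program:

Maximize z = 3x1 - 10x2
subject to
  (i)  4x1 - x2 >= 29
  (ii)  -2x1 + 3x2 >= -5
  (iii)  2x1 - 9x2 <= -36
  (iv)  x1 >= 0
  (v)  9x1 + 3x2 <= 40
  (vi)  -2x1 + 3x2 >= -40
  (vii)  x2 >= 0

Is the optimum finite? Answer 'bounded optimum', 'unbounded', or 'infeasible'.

infeasible

The boundaries 4x1 - x2 = 29 and 2x1 - 9x2 = -36 meet at (297/34, 101/17), but that point violates 9x1 + 3x2 ≤ 40. Every candidate vertex is excluded by some other constraint, so the feasible region is empty.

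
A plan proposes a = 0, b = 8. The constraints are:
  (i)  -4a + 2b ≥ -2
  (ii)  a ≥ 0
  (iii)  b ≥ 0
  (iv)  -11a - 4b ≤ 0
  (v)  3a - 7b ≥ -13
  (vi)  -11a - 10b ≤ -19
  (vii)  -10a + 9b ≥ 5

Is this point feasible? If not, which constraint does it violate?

not feasible — violates (v)

Constraint (v): 3a - 7b = -56, which is not ≥ -13. All other constraints are satisfied.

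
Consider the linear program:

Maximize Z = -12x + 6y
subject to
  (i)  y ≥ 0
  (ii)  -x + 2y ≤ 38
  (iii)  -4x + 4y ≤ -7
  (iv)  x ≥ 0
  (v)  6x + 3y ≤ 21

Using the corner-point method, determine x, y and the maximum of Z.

x = 7/4, y = 0, maximum Z = -21

Vertices and Z = -12x + 6y:
  (7/4, 0) → Z = -21
  (7/2, 0) → Z = -42
  (35/12, 7/6) → Z = -28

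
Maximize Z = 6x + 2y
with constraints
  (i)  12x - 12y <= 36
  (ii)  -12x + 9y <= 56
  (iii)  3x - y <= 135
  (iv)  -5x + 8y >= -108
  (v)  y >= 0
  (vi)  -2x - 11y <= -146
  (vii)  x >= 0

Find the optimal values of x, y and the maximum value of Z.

Extreme points and Z = 6x + 2y:
  (66, 63) → Z = 522
  (179/13, 140/13) → Z = 1354/13
  (1271/15, 596/5) → Z = 3734/5
  (349/75, 932/75) → Z = 3958/75

x = 1271/15, y = 596/5, maximum Z = 3734/5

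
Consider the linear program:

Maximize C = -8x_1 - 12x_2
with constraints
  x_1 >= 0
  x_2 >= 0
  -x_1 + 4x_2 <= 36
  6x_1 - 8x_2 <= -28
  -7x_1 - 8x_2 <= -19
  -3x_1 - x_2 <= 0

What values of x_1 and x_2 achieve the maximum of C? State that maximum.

Vertices and C = -8x_1 - 12x_2:
  (0, 9) → C = -108
  (0, 7/2) → C = -42
  (11, 47/4) → C = -229

x_1 = 0, x_2 = 7/2, maximum C = -42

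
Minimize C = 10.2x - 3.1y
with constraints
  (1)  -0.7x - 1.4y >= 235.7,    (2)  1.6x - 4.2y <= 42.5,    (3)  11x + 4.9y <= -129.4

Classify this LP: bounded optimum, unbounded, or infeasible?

unbounded

From the feasible point (-6646/37, -40687/518), moving in the direction (-4.2, -1.6) keeps every constraint satisfied while C decreases without bound.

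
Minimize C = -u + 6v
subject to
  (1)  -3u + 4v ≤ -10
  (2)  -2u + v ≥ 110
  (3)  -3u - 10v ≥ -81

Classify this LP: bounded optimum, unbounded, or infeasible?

From the feasible point (-90, -70), moving in the direction (-1, -2) keeps every constraint satisfied while C decreases without bound.

unbounded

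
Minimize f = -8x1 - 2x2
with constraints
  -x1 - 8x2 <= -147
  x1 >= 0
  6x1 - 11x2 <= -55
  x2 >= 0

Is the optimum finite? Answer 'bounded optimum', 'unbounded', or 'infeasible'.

From the feasible point (0, 147/8), moving in the direction (0, 1) keeps every constraint satisfied while f decreases without bound.

unbounded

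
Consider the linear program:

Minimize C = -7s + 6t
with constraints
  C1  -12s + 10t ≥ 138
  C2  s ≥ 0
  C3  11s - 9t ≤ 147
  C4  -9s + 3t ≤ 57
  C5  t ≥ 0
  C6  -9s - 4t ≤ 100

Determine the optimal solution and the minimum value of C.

Extreme points and C = -7s + 6t:
  (0, 69/5) → C = 414/5
  (1356, 1641) → C = 354
  (0, 19) → C = 114
The feasible region is unbounded (it extends along (1, 3), (9, 11)), but C strictly increases along every unbounded feasible direction, so there is no improving ray and the minimum is attained at a vertex.

At the optimal vertex, -12s + 10t = 138 and s = 0.
Solving simultaneously gives s = 0, t = 69/5.

s = 0, t = 69/5, minimum C = 414/5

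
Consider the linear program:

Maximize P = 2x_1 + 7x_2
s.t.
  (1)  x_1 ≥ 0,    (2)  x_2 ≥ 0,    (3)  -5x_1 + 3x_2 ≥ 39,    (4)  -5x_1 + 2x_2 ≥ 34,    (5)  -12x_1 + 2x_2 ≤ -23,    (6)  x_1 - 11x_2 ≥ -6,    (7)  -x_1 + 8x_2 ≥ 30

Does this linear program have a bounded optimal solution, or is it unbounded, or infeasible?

infeasible

The boundaries -5x_1 + 2x_2 = 34 and -12x_1 + 2x_2 = -23 meet at (57/7, 523/14), but that point violates x_1 - 11x_2 ≥ -6. Every candidate vertex is excluded by some other constraint, so the feasible region is empty.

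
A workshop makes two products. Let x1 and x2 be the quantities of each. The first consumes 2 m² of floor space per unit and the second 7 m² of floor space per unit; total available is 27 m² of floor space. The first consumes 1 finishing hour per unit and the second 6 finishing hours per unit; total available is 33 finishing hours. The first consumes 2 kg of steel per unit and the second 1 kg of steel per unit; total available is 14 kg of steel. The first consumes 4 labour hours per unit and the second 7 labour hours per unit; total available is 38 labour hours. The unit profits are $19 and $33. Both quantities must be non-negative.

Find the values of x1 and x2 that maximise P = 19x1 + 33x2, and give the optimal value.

x1 = 6, x2 = 2, maximum P = 180

Extreme points and P = 19x1 + 33x2:
  (0, 0) → P = 0
  (0, 27/7) → P = 891/7
  (7, 0) → P = 133
  (11/2, 16/7) → P = 2519/14
  (6, 2) → P = 180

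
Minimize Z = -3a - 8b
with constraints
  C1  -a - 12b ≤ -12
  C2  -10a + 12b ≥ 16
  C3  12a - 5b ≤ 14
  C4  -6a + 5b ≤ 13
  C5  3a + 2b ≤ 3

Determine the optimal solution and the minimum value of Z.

a = -11/27, b = 19/9, minimum Z = -47/3

Feasible corners and Z = -3a - 8b:
  (-4/11, 34/33) → Z = -236/33
  (-96/77, 85/77) → Z = -56/11
  (1/14, 39/28) → Z = -159/14
  (-11/27, 19/9) → Z = -47/3

The binding constraints are -6a + 5b = 13 and 3a + 2b = 3.
Solving simultaneously gives a = -11/27, b = 19/9.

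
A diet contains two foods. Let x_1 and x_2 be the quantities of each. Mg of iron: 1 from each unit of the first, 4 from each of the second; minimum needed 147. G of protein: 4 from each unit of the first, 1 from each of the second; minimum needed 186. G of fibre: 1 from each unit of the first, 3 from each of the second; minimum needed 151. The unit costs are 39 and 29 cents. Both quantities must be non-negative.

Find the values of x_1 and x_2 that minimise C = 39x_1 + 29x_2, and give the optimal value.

x_1 = 37, x_2 = 38, minimum C = 2545

Vertices and C = 39x_1 + 29x_2:
  (0, 186) → C = 5394
  (151, 0) → C = 5889
  (37, 38) → C = 2545
The feasible region is unbounded (it extends along (0, 1), (1, 0)), but C strictly increases along every unbounded feasible direction, so there is no improving ray and the minimum is attained at a vertex.

The optimum lies where 4x_1 + x_2 = 186 and x_1 + 3x_2 = 151.
Solving simultaneously gives x_1 = 37, x_2 = 38.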